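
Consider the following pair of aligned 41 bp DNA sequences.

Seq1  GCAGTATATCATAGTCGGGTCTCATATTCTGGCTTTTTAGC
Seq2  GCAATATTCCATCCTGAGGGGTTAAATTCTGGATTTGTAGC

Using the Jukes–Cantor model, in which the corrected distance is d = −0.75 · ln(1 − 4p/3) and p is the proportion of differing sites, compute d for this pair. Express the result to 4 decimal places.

Mismatches occur at site 4 (G→A), site 8 (A→T), site 9 (T→C), site 13 (A→C), site 14 (G→C), site 16 (C→G), site 17 (G→A), site 20 (T→G), site 21 (C→G), site 23 (C→T), site 25 (T→A), site 33 (C→A), site 37 (T→G).
p = 13/41 = 0.317073.
d = −0.75 · ln(1 − (4/3)·0.317073) = −0.75 · ln(0.577236) = −0.75 · (-0.549504) = 0.4121.

0.4121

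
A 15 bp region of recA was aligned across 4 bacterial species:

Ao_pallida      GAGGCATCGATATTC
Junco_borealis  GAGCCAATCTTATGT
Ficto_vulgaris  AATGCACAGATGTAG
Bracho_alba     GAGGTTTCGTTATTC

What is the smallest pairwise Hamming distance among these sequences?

3

Pairwise Hamming distances:
  Ao_pallida vs Junco_borealis: 7
  Ao_pallida vs Ficto_vulgaris: 7
  Ao_pallida vs Bracho_alba: 3
  Junco_borealis vs Ficto_vulgaris: 10
  Junco_borealis vs Bracho_alba: 8
  Ficto_vulgaris vs Bracho_alba: 10
The smallest is 3, between Ao_pallida and Bracho_alba.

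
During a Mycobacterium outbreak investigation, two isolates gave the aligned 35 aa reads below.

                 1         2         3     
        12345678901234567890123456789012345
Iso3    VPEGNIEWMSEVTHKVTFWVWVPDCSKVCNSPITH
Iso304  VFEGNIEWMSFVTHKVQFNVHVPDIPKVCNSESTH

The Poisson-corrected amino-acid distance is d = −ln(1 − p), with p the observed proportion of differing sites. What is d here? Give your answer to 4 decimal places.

Differing sites — 2:P/F; 11:E/F; 17:T/Q; 19:W/N; 21:W/H; 25:C/I; 26:S/P; 32:P/E; 33:I/S.
p = 9/35 = 0.257143.
d = −ln(1 − 0.257143) = −ln(0.742857) = 0.2973.

0.2973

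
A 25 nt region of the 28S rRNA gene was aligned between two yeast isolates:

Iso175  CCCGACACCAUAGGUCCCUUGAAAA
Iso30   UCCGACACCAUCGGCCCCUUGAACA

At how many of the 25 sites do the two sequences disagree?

4

Differing sites — 1:C/U; 12:A/C; 15:U/C; 24:A/C.
That gives 4 mismatches out of 25 aligned sites, so the Hamming distance is 4.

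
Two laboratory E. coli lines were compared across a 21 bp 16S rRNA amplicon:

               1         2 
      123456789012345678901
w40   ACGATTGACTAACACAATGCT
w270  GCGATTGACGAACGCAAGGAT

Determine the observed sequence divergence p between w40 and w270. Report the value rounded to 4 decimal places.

0.2381

Differing sites — 1:A/G; 10:T/G; 14:A/G; 18:T/G; 20:C/A.
There are 5 differences over 21 sites, so p = 5/21 = 0.2381.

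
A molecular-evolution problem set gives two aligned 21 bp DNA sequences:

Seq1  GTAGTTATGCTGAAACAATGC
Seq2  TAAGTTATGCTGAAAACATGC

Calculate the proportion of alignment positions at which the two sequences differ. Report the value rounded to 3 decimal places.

0.190

The sequences differ at positions 1 (G/T), 2 (T/A), 16 (C/A), 17 (A/C).
There are 4 differences over 21 sites, so p = 4/21 = 0.190.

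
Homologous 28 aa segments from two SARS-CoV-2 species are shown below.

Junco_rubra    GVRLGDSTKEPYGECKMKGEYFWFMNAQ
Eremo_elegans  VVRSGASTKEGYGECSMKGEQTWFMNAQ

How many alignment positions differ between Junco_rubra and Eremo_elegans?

7

Mismatches occur at site 1 (G/V), site 4 (L/S), site 6 (D/A), site 11 (P/G), site 16 (K/S), site 21 (Y/Q), site 22 (F/T).
That gives 7 mismatches out of 28 aligned sites, so the Hamming distance is 7.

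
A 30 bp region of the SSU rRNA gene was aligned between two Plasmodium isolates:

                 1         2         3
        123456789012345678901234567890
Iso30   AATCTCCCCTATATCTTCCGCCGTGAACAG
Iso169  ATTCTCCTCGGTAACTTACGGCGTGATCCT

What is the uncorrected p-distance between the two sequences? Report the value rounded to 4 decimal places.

Mismatches occur at site 2 (A→T), site 8 (C→T), site 10 (T→G), site 11 (A→G), site 14 (T→A), site 18 (C→A), site 21 (C→G), site 27 (A→T), site 29 (A→C), site 30 (G→T).
There are 10 differences over 30 sites, so p = 10/30 = 0.3333.

0.3333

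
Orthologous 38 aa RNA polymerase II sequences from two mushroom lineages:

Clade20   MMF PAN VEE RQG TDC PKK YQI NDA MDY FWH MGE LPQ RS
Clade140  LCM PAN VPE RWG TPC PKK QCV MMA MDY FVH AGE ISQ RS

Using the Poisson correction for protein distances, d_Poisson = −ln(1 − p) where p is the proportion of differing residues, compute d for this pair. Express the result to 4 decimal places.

The sequences differ at positions 1 (M/L), 2 (M/C), 3 (F/M), 8 (E/P), 11 (Q/W), 14 (D/P), 19 (Y/Q), 20 (Q/C), 21 (I/V), 22 (N/M), 23 (D/M), 29 (W/V), 31 (M/A), 34 (L/I), 35 (P/S).
p = 15/38 = 0.394737.
d = −ln(1 − 0.394737) = −ln(0.605263) = 0.5021.

0.5021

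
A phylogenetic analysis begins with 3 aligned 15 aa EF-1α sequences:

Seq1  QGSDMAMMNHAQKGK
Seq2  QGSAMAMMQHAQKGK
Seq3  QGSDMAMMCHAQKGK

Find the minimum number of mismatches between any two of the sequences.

1

Pairwise Hamming distances:
  Seq1 vs Seq2: 2
  Seq1 vs Seq3: 1
  Seq2 vs Seq3: 2
The smallest is 1, between Seq1 and Seq3.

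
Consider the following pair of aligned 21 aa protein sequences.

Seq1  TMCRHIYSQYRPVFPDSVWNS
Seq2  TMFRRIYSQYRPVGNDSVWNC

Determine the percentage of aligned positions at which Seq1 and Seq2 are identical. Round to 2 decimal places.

Differing sites — 3:C/F; 5:H/R; 14:F/G; 15:P/N; 21:S/C.
16 of the 21 sites match, so the percent identity is 16/21 × 100 = 76.19%.

76.19%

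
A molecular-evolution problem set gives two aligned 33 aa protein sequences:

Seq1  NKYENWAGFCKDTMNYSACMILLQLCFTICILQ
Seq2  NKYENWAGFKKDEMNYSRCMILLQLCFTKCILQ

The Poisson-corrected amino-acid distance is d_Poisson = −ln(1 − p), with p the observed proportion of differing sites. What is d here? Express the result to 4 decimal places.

0.1292

The sequences differ at positions 10 (C/K), 13 (T/E), 18 (A/R), 29 (I/K).
p = 4/33 = 0.121212.
d = −ln(1 − 0.121212) = −ln(0.878788) = 0.1292.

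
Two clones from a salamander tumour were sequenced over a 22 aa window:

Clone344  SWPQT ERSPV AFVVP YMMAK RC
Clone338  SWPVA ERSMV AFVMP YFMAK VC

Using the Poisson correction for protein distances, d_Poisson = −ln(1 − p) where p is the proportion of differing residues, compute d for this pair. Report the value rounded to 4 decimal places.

The sequences differ at positions 4 (Q/V), 5 (T/A), 9 (P/M), 14 (V/M), 17 (M/F), 21 (R/V).
p = 6/22 = 0.272727.
d = −ln(1 − 0.272727) = −ln(0.727273) = 0.3185.

0.3185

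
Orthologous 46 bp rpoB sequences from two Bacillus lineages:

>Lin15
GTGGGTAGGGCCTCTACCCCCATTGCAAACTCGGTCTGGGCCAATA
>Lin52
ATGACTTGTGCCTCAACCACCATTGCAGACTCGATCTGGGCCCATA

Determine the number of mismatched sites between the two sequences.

Mismatches occur at site 1 (G↔A), site 4 (G↔A), site 5 (G↔C), site 7 (A↔T), site 9 (G↔T), site 15 (T↔A), site 19 (C↔A), site 28 (A↔G), site 34 (G↔A), site 43 (A↔C).
That gives 10 mismatches out of 46 aligned sites, so the Hamming distance is 10.

10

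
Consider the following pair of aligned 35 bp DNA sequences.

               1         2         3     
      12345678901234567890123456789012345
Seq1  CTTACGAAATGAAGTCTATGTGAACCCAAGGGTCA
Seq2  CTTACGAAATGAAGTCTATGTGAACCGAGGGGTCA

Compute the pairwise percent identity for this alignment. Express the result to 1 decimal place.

Differing sites — 27:C/G; 29:A/G.
33 of the 35 sites match, so the percent identity is 33/35 × 100 = 94.3%.

94.3%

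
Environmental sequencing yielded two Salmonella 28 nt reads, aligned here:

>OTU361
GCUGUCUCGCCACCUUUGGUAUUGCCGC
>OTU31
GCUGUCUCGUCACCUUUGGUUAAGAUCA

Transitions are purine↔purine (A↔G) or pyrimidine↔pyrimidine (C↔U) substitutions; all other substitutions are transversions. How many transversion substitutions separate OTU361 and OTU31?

6

Mismatches occur at site 10 (C/U, transition), site 21 (A/U, transversion), site 22 (U/A, transversion), site 23 (U/A, transversion), site 25 (C/A, transversion), site 26 (C/U, transition), site 27 (G/C, transversion), site 28 (C/A, transversion).
Of the 8 differences, 2 transitions and 6 transversions, so the answer is 6.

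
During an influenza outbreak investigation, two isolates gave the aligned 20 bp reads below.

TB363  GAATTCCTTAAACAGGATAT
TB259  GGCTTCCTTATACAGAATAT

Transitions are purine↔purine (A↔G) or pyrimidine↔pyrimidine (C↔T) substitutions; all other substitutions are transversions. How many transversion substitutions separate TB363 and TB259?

2

The sequences differ at positions 2 (A/G, transition), 3 (A/C, transversion), 11 (A/T, transversion), 16 (G/A, transition).
Of the 4 differences, 2 transitions and 2 transversions, so the answer is 2.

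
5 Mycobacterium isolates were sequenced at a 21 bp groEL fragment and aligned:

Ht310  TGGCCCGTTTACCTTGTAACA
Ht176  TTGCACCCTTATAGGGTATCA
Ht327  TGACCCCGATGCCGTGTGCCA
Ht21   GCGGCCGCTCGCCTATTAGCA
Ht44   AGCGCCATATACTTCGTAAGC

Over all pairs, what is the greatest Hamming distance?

Pairwise Hamming distances:
  Ht310 vs Ht176: 9
  Ht310 vs Ht327: 8
  Ht310 vs Ht21: 9
  Ht310 vs Ht44: 9
  Ht176 vs Ht327: 11
  Ht176 vs Ht21: 13
  Ht176 vs Ht44: 15
  Ht327 vs Ht21: 13
  Ht327 vs Ht44: 13
  Ht21 vs Ht44: 14
The largest is 15, between Ht176 and Ht44.

15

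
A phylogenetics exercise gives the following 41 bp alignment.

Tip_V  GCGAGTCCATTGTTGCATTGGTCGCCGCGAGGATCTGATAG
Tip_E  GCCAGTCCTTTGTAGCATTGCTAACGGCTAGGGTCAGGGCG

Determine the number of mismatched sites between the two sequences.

Mismatches occur at site 3 (G↔C), site 9 (A↔T), site 14 (T↔A), site 21 (G↔C), site 23 (C↔A), site 24 (G↔A), site 26 (C↔G), site 29 (G↔T), site 33 (A↔G), site 36 (T↔A), site 38 (A↔G), site 39 (T↔G), site 40 (A↔C).
That gives 13 mismatches out of 41 aligned sites, so the Hamming distance is 13.

13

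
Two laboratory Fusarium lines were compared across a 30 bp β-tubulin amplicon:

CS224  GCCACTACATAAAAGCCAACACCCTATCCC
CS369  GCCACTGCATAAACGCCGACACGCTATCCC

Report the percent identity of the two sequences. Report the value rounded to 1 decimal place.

86.7%

Mismatches occur at site 7 (A↔G), site 14 (A↔C), site 18 (A↔G), site 23 (C↔G).
26 of the 30 sites match, so the percent identity is 26/30 × 100 = 86.7%.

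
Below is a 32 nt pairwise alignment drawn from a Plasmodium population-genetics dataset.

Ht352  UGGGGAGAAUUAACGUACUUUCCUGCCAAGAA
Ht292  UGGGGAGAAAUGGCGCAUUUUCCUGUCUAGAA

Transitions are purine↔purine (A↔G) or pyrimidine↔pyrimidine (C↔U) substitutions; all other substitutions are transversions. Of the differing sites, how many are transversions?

Mismatches occur at site 10 (U↔A, transversion), site 12 (A↔G, transition), site 13 (A↔G, transition), site 16 (U↔C, transition), site 18 (C↔U, transition), site 26 (C↔U, transition), site 28 (A↔U, transversion).
Of the 7 differences, 5 transitions and 2 transversions, so the answer is 2.

2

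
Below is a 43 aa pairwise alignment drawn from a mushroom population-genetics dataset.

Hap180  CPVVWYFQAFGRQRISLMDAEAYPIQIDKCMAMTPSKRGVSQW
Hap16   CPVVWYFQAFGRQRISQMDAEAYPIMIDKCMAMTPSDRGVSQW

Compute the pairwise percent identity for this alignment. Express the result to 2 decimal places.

93.02%

The sequences differ at positions 17 (L/Q), 26 (Q/M), 37 (K/D).
40 of the 43 sites match, so the percent identity is 40/43 × 100 = 93.02%.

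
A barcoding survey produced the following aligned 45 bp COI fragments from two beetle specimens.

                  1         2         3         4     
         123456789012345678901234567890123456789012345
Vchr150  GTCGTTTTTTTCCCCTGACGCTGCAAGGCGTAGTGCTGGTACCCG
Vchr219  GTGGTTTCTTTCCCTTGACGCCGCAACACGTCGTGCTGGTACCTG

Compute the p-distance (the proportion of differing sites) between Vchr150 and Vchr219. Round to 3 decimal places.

The sequences differ at positions 3 (C/G), 8 (T/C), 15 (C/T), 22 (T/C), 27 (G/C), 28 (G/A), 32 (A/C), 44 (C/T).
There are 8 differences over 45 sites, so p = 8/45 = 0.178.

0.178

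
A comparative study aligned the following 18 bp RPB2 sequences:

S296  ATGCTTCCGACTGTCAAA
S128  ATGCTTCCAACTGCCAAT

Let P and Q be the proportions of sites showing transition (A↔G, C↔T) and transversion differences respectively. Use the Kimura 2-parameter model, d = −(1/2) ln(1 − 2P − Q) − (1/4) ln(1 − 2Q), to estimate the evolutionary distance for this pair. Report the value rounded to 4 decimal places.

0.1922

The sequences differ at positions 9 (G/A, transition), 14 (T/C, transition), 18 (A/T, transversion).
Of the 3 differences, 2 transitions and 1 transversion over 18 sites: P = 2/18 = 0.111111, Q = 1/18 = 0.055556.
d = −0.5·ln(0.722222) − 0.25·ln(0.888888) = −0.5·(-0.325423) − 0.25·(-0.117784) = 0.1922.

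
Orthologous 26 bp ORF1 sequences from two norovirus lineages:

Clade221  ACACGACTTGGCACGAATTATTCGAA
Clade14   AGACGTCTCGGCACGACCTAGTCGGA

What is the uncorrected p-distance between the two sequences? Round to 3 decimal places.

The sequences differ at positions 2 (C/G), 6 (A/T), 9 (T/C), 17 (A/C), 18 (T/C), 21 (T/G), 25 (A/G).
There are 7 differences over 26 sites, so p = 7/26 = 0.269.

0.269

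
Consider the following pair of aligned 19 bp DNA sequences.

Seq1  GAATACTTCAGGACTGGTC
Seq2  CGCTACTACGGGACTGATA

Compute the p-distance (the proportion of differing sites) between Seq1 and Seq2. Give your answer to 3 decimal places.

0.368

Mismatches occur at site 1 (G/C), site 2 (A/G), site 3 (A/C), site 8 (T/A), site 10 (A/G), site 17 (G/A), site 19 (C/A).
There are 7 differences over 19 sites, so p = 7/19 = 0.368.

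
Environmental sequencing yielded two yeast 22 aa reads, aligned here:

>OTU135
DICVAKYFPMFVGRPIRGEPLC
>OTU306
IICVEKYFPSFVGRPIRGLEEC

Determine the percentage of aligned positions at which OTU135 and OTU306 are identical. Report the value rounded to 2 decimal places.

72.73%

Mismatches occur at site 1 (D/I), site 5 (A/E), site 10 (M/S), site 19 (E/L), site 20 (P/E), site 21 (L/E).
16 of the 22 sites match, so the percent identity is 16/22 × 100 = 72.73%.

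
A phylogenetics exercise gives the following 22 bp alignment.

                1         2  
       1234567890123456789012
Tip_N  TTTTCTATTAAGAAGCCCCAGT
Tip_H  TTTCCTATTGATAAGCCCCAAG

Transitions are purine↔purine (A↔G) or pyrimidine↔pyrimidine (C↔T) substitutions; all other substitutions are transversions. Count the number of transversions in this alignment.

Mismatches occur at site 4 (T→C, transition), site 10 (A→G, transition), site 12 (G→T, transversion), site 21 (G→A, transition), site 22 (T→G, transversion).
Of the 5 differences, 3 transitions and 2 transversions, so the answer is 2.

2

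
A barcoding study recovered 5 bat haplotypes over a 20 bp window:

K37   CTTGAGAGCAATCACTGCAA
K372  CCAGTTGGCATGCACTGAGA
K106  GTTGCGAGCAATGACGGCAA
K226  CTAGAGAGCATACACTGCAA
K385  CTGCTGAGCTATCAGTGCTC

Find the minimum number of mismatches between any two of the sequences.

Pairwise Hamming distances:
  K37 vs K372: 9
  K37 vs K106: 4
  K37 vs K226: 3
  K37 vs K385: 7
  K372 vs K106: 12
  K372 vs K226: 7
  K372 vs K385: 12
  K106 vs K226: 7
  K106 vs K385: 10
  K226 vs K385: 9
The smallest is 3, between K37 and K226.

3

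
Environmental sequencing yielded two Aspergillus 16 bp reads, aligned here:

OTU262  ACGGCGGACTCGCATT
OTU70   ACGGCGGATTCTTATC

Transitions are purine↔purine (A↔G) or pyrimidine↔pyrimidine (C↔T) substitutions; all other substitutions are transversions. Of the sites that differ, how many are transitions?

3

Differing sites — 9:C/T (Ti); 12:G/T (Tv); 13:C/T (Ti); 16:T/C (Ti).
Of the 4 differences, 3 transitions and 1 transversion, so the answer is 3.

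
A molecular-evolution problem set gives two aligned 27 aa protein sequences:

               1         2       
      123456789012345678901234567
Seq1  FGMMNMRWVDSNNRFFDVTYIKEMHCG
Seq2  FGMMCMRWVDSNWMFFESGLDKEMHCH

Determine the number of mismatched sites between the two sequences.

Differing sites — 5:N/C; 13:N/W; 14:R/M; 17:D/E; 18:V/S; 19:T/G; 20:Y/L; 21:I/D; 27:G/H.
That gives 9 mismatches out of 27 aligned sites, so the Hamming distance is 9.

9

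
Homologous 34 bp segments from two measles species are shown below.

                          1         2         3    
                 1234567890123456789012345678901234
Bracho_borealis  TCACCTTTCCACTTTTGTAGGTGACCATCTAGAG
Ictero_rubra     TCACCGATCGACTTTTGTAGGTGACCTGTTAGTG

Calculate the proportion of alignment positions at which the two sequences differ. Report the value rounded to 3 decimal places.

0.206

Differing sites — 6:T/G; 7:T/A; 10:C/G; 27:A/T; 28:T/G; 29:C/T; 33:A/T.
There are 7 differences over 34 sites, so p = 7/34 = 0.206.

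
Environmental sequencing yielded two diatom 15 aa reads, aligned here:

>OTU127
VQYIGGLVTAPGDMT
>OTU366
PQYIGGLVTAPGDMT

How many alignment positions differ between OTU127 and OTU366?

1

Differing sites — 1:V/P.
That gives 1 mismatch out of 15 aligned sites, so the Hamming distance is 1.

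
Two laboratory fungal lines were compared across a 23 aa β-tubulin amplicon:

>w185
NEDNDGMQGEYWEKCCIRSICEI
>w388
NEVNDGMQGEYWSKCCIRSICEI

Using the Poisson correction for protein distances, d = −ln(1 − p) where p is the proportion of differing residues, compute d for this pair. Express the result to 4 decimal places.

0.0910

The sequences differ at positions 3 (D/V), 13 (E/S).
p = 2/23 = 0.086957.
d = −ln(1 − 0.086957) = −ln(0.913043) = 0.0910.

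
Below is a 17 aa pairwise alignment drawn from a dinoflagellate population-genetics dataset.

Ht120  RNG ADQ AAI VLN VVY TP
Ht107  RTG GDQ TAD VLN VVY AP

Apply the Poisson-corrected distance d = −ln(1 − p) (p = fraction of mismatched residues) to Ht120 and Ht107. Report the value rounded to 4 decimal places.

Differing sites — 2:N/T; 4:A/G; 7:A/T; 9:I/D; 16:T/A.
p = 5/17 = 0.294118.
d = −ln(1 − 0.294118) = −ln(0.705882) = 0.3483.

0.3483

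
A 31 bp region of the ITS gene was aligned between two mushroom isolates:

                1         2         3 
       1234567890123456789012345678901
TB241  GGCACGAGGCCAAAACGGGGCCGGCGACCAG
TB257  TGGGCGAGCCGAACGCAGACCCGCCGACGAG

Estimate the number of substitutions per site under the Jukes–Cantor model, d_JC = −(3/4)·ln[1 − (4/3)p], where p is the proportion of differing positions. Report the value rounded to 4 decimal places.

0.5445

Differing sites — 1:G/T; 3:C/G; 4:A/G; 9:G/C; 11:C/G; 14:A/C; 15:A/G; 17:G/A; 19:G/A; 20:G/C; 24:G/C; 29:C/G.
p = 12/31 = 0.387097.
d = −0.75 · ln(1 − (4/3)·0.387097) = −0.75 · ln(0.483871) = −0.75 · (-0.725937) = 0.5445.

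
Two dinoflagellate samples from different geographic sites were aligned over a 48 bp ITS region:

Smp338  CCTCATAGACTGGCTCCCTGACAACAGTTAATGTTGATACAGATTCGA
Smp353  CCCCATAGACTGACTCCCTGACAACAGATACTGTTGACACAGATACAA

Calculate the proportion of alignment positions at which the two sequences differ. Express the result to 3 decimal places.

Mismatches occur at site 3 (T↔C), site 13 (G↔A), site 28 (T↔A), site 31 (A↔C), site 38 (T↔C), site 45 (T↔A), site 47 (G↔A).
There are 7 differences over 48 sites, so p = 7/48 = 0.146.

0.146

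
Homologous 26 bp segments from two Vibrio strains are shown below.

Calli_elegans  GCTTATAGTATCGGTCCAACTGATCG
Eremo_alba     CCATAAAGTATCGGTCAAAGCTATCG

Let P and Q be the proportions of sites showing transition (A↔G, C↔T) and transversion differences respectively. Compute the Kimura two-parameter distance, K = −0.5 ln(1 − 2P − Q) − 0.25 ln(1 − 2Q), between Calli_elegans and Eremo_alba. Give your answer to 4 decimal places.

The sequences differ at positions 1 (G/C, transversion), 3 (T/A, transversion), 6 (T/A, transversion), 17 (C/A, transversion), 20 (C/G, transversion), 21 (T/C, transition), 22 (G/T, transversion).
Of the 7 differences, 1 transition and 6 transversions over 26 sites: P = 1/26 = 0.038462, Q = 6/26 = 0.230769.
d = −0.5·ln(0.692307) − 0.25·ln(0.538462) = −0.5·(-0.367726) − 0.25·(-0.619038) = 0.3386.

0.3386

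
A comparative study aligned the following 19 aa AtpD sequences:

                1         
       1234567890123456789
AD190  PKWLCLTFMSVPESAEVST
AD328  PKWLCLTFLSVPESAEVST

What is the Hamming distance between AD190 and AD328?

Differing sites — 9:M/L.
That gives 1 mismatch out of 19 aligned sites, so the Hamming distance is 1.

1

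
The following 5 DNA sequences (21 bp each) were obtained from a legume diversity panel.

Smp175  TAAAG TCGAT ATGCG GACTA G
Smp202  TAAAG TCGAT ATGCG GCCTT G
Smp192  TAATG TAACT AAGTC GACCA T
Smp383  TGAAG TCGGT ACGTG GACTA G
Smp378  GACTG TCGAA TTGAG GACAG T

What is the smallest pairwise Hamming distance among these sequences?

Pairwise Hamming distances:
  Smp175 vs Smp202: 2
  Smp175 vs Smp192: 9
  Smp175 vs Smp383: 4
  Smp175 vs Smp378: 9
  Smp202 vs Smp192: 11
  Smp202 vs Smp383: 6
  Smp202 vs Smp378: 10
  Smp192 vs Smp383: 9
  Smp192 vs Smp378: 12
  Smp383 vs Smp378: 12
The smallest is 2, between Smp175 and Smp202.

2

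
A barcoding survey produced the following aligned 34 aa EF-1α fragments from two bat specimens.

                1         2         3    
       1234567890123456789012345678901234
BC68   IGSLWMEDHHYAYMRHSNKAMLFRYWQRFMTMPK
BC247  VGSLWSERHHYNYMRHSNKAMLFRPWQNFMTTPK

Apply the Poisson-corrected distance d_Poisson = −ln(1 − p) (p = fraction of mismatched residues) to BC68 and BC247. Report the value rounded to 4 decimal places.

Mismatches occur at site 1 (I↔V), site 6 (M↔S), site 8 (D↔R), site 12 (A↔N), site 25 (Y↔P), site 28 (R↔N), site 32 (M↔T).
p = 7/34 = 0.205882.
d = −ln(1 − 0.205882) = −ln(0.794118) = 0.2305.

0.2305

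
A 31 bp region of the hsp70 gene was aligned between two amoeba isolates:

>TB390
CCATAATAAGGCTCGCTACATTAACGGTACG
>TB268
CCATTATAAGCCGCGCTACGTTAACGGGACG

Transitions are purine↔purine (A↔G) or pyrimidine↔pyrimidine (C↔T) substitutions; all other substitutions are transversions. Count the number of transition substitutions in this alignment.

1

Mismatches occur at site 5 (A/T, transversion), site 11 (G/C, transversion), site 13 (T/G, transversion), site 20 (A/G, transition), site 28 (T/G, transversion).
Of the 5 differences, 1 transition and 4 transversions, so the answer is 1.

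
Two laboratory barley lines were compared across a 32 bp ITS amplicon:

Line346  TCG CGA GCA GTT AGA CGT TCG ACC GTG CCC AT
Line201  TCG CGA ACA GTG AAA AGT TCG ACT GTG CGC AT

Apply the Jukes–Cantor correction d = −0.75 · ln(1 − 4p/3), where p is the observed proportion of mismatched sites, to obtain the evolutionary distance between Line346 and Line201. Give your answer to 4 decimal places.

0.2158

Mismatches occur at site 7 (G↔A), site 12 (T↔G), site 14 (G↔A), site 16 (C↔A), site 24 (C↔T), site 29 (C↔G).
p = 6/32 = 0.187500.
d = −0.75 · ln(1 − (4/3)·0.187500) = −0.75 · ln(0.750000) = −0.75 · (-0.287682) = 0.2158.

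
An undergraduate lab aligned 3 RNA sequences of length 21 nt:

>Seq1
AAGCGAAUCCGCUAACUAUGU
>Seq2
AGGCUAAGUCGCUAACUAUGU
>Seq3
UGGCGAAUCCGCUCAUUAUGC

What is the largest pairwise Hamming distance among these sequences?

Pairwise Hamming distances:
  Seq1 vs Seq2: 4
  Seq1 vs Seq3: 5
  Seq2 vs Seq3: 7
The largest is 7, between Seq2 and Seq3.

7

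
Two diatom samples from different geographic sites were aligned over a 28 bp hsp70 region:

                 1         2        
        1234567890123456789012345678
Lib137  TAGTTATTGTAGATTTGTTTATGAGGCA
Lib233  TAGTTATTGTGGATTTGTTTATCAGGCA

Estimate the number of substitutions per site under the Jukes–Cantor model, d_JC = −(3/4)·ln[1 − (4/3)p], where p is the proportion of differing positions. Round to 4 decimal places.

Differing sites — 11:A/G; 23:G/C.
p = 2/28 = 0.071429.
d = −0.75 · ln(1 − (4/3)·0.071429) = −0.75 · ln(0.904761) = −0.75 · (-0.100084) = 0.0751.

0.0751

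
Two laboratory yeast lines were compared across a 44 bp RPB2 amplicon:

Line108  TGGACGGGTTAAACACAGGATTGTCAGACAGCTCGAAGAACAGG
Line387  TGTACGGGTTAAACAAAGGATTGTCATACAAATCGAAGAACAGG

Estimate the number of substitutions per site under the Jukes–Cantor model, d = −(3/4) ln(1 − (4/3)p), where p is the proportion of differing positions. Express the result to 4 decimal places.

0.1232

Mismatches occur at site 3 (G→T), site 16 (C→A), site 27 (G→T), site 31 (G→A), site 32 (C→A).
p = 5/44 = 0.113636.
d = −0.75 · ln(1 − (4/3)·0.113636) = −0.75 · ln(0.848485) = −0.75 · (-0.164303) = 0.1232.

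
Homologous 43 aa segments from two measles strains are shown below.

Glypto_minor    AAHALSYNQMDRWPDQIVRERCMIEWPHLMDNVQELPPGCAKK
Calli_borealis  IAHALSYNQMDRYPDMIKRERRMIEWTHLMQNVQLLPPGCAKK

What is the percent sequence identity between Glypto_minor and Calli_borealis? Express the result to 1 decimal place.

81.4%

Mismatches occur at site 1 (A→I), site 13 (W→Y), site 16 (Q→M), site 18 (V→K), site 22 (C→R), site 27 (P→T), site 31 (D→Q), site 35 (E→L).
35 of the 43 sites match, so the percent identity is 35/43 × 100 = 81.4%.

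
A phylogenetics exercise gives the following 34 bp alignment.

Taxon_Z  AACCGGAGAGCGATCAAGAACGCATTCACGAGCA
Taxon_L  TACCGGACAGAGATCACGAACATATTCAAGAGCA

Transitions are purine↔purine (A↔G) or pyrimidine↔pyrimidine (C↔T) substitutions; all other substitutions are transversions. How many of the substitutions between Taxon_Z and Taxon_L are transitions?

Differing sites — 1:A/T (Tv); 8:G/C (Tv); 11:C/A (Tv); 17:A/C (Tv); 22:G/A (Ti); 23:C/T (Ti); 29:C/A (Tv).
Of the 7 differences, 2 transitions and 5 transversions, so the answer is 2.

2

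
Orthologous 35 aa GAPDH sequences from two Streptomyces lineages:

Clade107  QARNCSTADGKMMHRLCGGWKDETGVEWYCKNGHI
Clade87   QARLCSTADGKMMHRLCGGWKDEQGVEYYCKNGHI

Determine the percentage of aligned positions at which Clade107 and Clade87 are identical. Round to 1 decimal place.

91.4%

Mismatches occur at site 4 (N→L), site 24 (T→Q), site 28 (W→Y).
32 of the 35 sites match, so the percent identity is 32/35 × 100 = 91.4%.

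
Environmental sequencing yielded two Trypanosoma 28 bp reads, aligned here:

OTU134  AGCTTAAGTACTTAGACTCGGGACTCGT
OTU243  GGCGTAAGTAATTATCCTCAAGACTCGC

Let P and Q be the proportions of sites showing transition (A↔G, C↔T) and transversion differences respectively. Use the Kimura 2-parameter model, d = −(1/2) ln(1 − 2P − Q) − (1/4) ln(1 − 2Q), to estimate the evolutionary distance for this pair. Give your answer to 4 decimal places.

0.3639

Mismatches occur at site 1 (A/G, transition), site 4 (T/G, transversion), site 11 (C/A, transversion), site 15 (G/T, transversion), site 16 (A/C, transversion), site 20 (G/A, transition), site 21 (G/A, transition), site 28 (T/C, transition).
Of the 8 differences, 4 transitions and 4 transversions over 28 sites: P = 4/28 = 0.142857, Q = 4/28 = 0.142857.
d = −0.5·ln(0.571429) − 0.25·ln(0.714286) = −0.5·(-0.559615) − 0.25·(-0.336472) = 0.3639.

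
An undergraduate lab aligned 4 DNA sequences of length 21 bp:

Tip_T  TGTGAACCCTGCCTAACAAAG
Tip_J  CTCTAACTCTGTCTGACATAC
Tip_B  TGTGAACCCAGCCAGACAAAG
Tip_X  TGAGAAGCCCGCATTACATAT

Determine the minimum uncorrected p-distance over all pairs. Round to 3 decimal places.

Pairwise Hamming distances:
  Tip_T vs Tip_J: 9
  Tip_T vs Tip_B: 3
  Tip_T vs Tip_X: 7
  Tip_J vs Tip_B: 10
  Tip_J vs Tip_X: 11
  Tip_B vs Tip_X: 8
The smallest is 3 mismatches, between Tip_T and Tip_B; p = 3/21 = 0.143.

0.143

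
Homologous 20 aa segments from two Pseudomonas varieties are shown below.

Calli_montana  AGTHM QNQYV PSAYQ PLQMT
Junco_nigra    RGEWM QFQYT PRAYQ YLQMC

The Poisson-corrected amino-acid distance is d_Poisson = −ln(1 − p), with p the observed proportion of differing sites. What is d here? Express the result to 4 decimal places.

0.5108

Differing sites — 1:A/R; 3:T/E; 4:H/W; 7:N/F; 10:V/T; 12:S/R; 16:P/Y; 20:T/C.
p = 8/20 = 0.400000.
d = −ln(1 − 0.400000) = −ln(0.600000) = 0.5108.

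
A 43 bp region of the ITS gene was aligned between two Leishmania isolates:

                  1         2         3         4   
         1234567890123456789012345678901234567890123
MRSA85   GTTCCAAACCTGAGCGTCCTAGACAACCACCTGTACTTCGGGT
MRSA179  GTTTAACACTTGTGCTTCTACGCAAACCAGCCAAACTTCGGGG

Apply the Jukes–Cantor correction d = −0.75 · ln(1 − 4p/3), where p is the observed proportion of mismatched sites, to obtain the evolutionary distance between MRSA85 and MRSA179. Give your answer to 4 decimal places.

0.5141

Differing sites — 4:C/T; 5:C/A; 7:A/C; 10:C/T; 13:A/T; 16:G/T; 19:C/T; 20:T/A; 21:A/C; 23:A/C; 24:C/A; 30:C/G; 32:T/C; 33:G/A; 34:T/A; 43:T/G.
p = 16/43 = 0.372093.
d = −0.75 · ln(1 − (4/3)·0.372093) = −0.75 · ln(0.503876) = −0.75 · (-0.685425) = 0.5141.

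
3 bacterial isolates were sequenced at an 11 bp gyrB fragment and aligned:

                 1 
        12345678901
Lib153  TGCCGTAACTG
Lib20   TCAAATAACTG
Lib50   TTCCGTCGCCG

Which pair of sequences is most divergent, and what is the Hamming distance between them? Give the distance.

7

Pairwise Hamming distances:
  Lib153 vs Lib20: 4
  Lib153 vs Lib50: 4
  Lib20 vs Lib50: 7
The largest is 7, between Lib20 and Lib50.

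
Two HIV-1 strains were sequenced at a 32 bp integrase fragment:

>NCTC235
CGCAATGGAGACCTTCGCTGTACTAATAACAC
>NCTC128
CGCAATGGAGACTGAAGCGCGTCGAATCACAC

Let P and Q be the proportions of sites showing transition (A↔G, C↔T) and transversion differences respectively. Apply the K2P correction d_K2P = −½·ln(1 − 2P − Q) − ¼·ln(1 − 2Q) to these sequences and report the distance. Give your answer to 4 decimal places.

Mismatches occur at site 13 (C/T, transition), site 14 (T/G, transversion), site 15 (T/A, transversion), site 16 (C/A, transversion), site 19 (T/G, transversion), site 20 (G/C, transversion), site 21 (T/G, transversion), site 22 (A/T, transversion), site 24 (T/G, transversion), site 28 (A/C, transversion).
Of the 10 differences, 1 transition and 9 transversions over 32 sites: P = 1/32 = 0.031250, Q = 9/32 = 0.281250.
d = −0.5·ln(0.656250) − 0.25·ln(0.437500) = −0.5·(-0.421213) − 0.25·(-0.826679) = 0.4173.

0.4173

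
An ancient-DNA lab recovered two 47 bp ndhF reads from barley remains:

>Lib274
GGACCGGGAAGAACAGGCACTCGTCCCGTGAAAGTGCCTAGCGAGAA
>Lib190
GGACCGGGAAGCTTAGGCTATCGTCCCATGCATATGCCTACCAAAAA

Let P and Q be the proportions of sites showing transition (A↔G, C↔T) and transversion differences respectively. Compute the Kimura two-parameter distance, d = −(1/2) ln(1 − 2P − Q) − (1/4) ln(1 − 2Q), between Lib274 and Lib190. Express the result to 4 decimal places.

Mismatches occur at site 12 (A↔C, transversion), site 13 (A↔T, transversion), site 14 (C↔T, transition), site 19 (A↔T, transversion), site 20 (C↔A, transversion), site 28 (G↔A, transition), site 31 (A↔C, transversion), site 33 (A↔T, transversion), site 34 (G↔A, transition), site 41 (G↔C, transversion), site 43 (G↔A, transition), site 45 (G↔A, transition).
Of the 12 differences, 5 transitions and 7 transversions over 47 sites: P = 5/47 = 0.106383, Q = 7/47 = 0.148936.
d = −0.5·ln(0.638298) − 0.25·ln(0.702128) = −0.5·(-0.448950) − 0.25·(-0.353640) = 0.3129.

0.3129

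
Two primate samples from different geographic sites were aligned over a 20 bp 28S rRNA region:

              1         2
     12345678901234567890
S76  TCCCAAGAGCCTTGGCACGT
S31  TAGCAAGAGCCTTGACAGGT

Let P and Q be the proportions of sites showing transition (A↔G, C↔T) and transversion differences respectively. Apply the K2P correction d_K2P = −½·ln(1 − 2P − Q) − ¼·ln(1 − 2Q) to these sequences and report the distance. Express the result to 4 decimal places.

0.2330

The sequences differ at positions 2 (C/A, transversion), 3 (C/G, transversion), 15 (G/A, transition), 18 (C/G, transversion).
Of the 4 differences, 1 transition and 3 transversions over 20 sites: P = 1/20 = 0.050000, Q = 3/20 = 0.150000.
d = −0.5·ln(0.750000) − 0.25·ln(0.700000) = −0.5·(-0.287682) − 0.25·(-0.356675) = 0.2330.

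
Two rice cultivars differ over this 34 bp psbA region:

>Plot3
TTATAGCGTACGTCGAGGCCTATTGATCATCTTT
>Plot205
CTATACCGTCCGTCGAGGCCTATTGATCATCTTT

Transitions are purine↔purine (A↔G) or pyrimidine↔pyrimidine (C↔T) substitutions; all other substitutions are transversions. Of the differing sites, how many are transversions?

2

Mismatches occur at site 1 (T↔C, transition), site 6 (G↔C, transversion), site 10 (A↔C, transversion).
Of the 3 differences, 1 transition and 2 transversions, so the answer is 2.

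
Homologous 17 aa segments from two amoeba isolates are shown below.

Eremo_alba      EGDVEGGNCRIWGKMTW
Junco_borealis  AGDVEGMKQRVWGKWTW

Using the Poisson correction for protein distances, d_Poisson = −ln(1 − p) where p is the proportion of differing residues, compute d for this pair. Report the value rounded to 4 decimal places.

Mismatches occur at site 1 (E→A), site 7 (G→M), site 8 (N→K), site 9 (C→Q), site 11 (I→V), site 15 (M→W).
p = 6/17 = 0.352941.
d = −ln(1 − 0.352941) = −ln(0.647059) = 0.4353.

0.4353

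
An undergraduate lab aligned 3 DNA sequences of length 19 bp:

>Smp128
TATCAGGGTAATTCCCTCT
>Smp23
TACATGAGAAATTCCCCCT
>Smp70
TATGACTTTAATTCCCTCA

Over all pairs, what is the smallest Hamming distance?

5

Pairwise Hamming distances:
  Smp128 vs Smp23: 6
  Smp128 vs Smp70: 5
  Smp23 vs Smp70: 9
The smallest is 5, between Smp128 and Smp70.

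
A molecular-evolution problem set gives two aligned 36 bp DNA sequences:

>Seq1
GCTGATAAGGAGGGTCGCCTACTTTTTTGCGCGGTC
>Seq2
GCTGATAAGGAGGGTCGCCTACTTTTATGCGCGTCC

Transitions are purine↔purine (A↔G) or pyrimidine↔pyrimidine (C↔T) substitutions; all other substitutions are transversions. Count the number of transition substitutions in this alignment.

1

Differing sites — 27:T/A (Tv); 34:G/T (Tv); 35:T/C (Ti).
Of the 3 differences, 1 transition and 2 transversions, so the answer is 1.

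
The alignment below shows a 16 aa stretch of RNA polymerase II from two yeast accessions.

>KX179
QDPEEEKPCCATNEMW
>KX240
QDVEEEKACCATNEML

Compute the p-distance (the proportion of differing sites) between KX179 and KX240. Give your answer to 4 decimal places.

Differing sites — 3:P/V; 8:P/A; 16:W/L.
There are 3 differences over 16 sites, so p = 3/16 = 0.1875.

0.1875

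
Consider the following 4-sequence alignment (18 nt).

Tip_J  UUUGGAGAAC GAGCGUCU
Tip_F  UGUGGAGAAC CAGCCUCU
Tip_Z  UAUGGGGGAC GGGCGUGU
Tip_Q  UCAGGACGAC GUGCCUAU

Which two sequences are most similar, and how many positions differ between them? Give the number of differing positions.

Pairwise Hamming distances:
  Tip_J vs Tip_F: 3
  Tip_J vs Tip_Z: 5
  Tip_J vs Tip_Q: 7
  Tip_F vs Tip_Z: 7
  Tip_F vs Tip_Q: 7
  Tip_Z vs Tip_Q: 7
The smallest is 3, between Tip_J and Tip_F.

3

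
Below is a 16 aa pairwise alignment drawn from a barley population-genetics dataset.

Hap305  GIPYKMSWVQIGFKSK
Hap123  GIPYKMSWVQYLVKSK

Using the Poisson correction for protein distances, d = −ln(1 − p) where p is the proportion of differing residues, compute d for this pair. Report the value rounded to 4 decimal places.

The sequences differ at positions 11 (I/Y), 12 (G/L), 13 (F/V).
p = 3/16 = 0.187500.
d = −ln(1 − 0.187500) = −ln(0.812500) = 0.2076.

0.2076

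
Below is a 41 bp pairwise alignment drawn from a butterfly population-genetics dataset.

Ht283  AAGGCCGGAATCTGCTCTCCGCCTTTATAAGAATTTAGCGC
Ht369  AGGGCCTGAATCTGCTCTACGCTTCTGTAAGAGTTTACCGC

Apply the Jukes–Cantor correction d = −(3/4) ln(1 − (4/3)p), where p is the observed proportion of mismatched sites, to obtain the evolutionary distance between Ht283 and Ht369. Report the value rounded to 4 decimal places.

0.2260

The sequences differ at positions 2 (A/G), 7 (G/T), 19 (C/A), 23 (C/T), 25 (T/C), 27 (A/G), 33 (A/G), 38 (G/C).
p = 8/41 = 0.195122.
d = −0.75 · ln(1 − (4/3)·0.195122) = −0.75 · ln(0.739837) = −0.75 · (-0.301325) = 0.2260.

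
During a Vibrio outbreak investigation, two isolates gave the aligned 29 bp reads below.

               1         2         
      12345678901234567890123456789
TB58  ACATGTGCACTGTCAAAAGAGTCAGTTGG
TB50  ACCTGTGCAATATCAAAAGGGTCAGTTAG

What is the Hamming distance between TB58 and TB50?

5

Mismatches occur at site 3 (A→C), site 10 (C→A), site 12 (G→A), site 20 (A→G), site 28 (G→A).
That gives 5 mismatches out of 29 aligned sites, so the Hamming distance is 5.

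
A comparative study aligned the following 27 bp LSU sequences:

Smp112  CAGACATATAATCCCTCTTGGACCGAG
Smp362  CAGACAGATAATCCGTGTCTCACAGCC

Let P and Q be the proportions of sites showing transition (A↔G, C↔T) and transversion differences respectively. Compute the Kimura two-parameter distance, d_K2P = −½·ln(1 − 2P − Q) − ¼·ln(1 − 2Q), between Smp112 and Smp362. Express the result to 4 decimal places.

The sequences differ at positions 7 (T/G, transversion), 15 (C/G, transversion), 17 (C/G, transversion), 19 (T/C, transition), 20 (G/T, transversion), 21 (G/C, transversion), 24 (C/A, transversion), 26 (A/C, transversion), 27 (G/C, transversion).
Of the 9 differences, 1 transition and 8 transversions over 27 sites: P = 1/27 = 0.037037, Q = 8/27 = 0.296296.
d = −0.5·ln(0.629630) − 0.25·ln(0.407408) = −0.5·(-0.462623) − 0.25·(-0.897940) = 0.4558.

0.4558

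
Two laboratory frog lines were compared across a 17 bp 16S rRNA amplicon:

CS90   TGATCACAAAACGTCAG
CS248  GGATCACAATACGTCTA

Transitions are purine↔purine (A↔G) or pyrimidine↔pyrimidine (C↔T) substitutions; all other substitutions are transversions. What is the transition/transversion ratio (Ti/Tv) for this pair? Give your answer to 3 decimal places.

The sequences differ at positions 1 (T/G, transversion), 10 (A/T, transversion), 16 (A/T, transversion), 17 (G/A, transition).
Of the 4 differences, 1 transition and 3 transversions, so Ti/Tv = 1/3 = 0.333.

0.333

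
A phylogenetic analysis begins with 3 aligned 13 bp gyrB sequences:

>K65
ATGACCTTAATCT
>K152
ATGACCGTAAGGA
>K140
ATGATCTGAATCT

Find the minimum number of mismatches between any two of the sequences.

Pairwise Hamming distances:
  K65 vs K152: 4
  K65 vs K140: 2
  K152 vs K140: 6
The smallest is 2, between K65 and K140.

2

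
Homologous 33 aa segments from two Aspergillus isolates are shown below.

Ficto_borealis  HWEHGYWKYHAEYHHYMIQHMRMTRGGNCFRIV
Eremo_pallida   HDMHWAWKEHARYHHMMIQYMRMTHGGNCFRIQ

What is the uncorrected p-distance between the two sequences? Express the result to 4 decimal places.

Differing sites — 2:W/D; 3:E/M; 5:G/W; 6:Y/A; 9:Y/E; 12:E/R; 16:Y/M; 20:H/Y; 25:R/H; 33:V/Q.
There are 10 differences over 33 sites, so p = 10/33 = 0.3030.

0.3030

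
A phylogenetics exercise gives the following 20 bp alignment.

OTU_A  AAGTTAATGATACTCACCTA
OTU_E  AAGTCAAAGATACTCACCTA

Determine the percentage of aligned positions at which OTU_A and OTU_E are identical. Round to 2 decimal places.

90.00%

Mismatches occur at site 5 (T/C), site 8 (T/A).
18 of the 20 sites match, so the percent identity is 18/20 × 100 = 90.00%.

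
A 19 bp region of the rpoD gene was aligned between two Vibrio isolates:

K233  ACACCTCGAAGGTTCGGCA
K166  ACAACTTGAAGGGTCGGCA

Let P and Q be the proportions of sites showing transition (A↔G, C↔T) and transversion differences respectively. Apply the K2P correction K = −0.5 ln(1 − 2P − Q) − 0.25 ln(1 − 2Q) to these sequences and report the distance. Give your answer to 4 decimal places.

0.1773

Mismatches occur at site 4 (C/A, transversion), site 7 (C/T, transition), site 13 (T/G, transversion).
Of the 3 differences, 1 transition and 2 transversions over 19 sites: P = 1/19 = 0.052632, Q = 2/19 = 0.105263.
d = −0.5·ln(0.789473) − 0.25·ln(0.789474) = −0.5·(-0.236390) − 0.25·(-0.236388) = 0.1773.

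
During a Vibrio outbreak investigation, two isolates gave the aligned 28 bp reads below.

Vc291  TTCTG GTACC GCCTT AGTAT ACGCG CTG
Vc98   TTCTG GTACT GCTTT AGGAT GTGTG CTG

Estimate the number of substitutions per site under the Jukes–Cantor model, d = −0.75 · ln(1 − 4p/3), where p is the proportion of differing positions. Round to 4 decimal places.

0.2524

The sequences differ at positions 10 (C/T), 13 (C/T), 18 (T/G), 21 (A/G), 22 (C/T), 24 (C/T).
p = 6/28 = 0.214286.
d = −0.75 · ln(1 − (4/3)·0.214286) = −0.75 · ln(0.714285) = −0.75 · (-0.336473) = 0.2524.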